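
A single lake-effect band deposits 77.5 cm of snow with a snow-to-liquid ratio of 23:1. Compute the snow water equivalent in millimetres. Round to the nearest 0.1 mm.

SWE = snow depth / ratio = 77.5 cm / 23 = 3.370 cm = 33.7 mm.

SWE ≈ 33.7 mm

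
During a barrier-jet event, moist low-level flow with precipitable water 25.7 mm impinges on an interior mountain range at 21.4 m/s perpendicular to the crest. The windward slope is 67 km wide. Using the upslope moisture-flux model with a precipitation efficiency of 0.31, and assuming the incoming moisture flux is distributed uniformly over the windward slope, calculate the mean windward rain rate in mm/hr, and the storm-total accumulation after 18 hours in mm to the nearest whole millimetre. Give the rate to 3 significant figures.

R ≈ 9.16 mm/hr; total ≈ 165 mm

Incoming column moisture flux per unit ridge length: F = V × PW = 21.4 × 25.7 = 549.98 mm·m/s.
Spread over the 67 km slope with efficiency ε = 0.31: R = ε·F/W = 0.31 × 549.98 / 67000 m = 2.545e-03 mm/s.
R = 2.545e-03 × 3600 = 9.16 mm/hr.
Over 18 h: total = 9.16 × 18 = 164.88 ≈ 165 mm.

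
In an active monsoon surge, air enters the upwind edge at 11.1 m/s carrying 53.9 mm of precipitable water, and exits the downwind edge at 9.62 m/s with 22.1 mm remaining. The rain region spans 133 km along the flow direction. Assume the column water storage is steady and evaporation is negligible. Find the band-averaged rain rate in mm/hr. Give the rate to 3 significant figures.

R ≈ 10.4 mm/hr

Column moisture flux per unit crosswind length is F = V × PW.
Inflow: F_in = 11.1 × 53.9 = 598.29 mm·m/s
Outflow: F_out = 9.62 × 22.1 = 212.602 mm·m/s
Steady-state rate R = (F_in − F_out)/L = (598.29 − 212.602) / 133000 m = 2.900e-03 mm/s.
R = 2.900e-03 × 3600 = 10.4 mm/hr.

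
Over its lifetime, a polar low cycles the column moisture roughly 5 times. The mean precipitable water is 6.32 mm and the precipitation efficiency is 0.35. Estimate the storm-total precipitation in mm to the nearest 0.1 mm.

Each cycle deposits ε × PW = 0.35 × 6.32 = 2.212 mm.
Over 5 cycles: 5 × 2.212 = 11.1 mm.

precipitation ≈ 11.1 mm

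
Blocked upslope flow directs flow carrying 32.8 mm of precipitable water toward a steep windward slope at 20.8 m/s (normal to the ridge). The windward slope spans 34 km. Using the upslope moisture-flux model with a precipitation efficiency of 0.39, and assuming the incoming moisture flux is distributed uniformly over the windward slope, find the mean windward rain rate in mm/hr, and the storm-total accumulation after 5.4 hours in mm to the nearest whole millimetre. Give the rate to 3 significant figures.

Incoming column moisture flux per unit ridge length: F = V × PW = 20.8 × 32.8 = 682.24 mm·m/s.
Spread over the 34 km slope with efficiency ε = 0.39: R = ε·F/W = 0.39 × 682.24 / 34000 m = 7.826e-03 mm/s.
R = 7.826e-03 × 3600 = 28.2 mm/hr.
Over 5.4 h: total = 28.2 × 5.4 = 152.28 ≈ 152 mm.

R ≈ 28.2 mm/hr; total ≈ 152 mm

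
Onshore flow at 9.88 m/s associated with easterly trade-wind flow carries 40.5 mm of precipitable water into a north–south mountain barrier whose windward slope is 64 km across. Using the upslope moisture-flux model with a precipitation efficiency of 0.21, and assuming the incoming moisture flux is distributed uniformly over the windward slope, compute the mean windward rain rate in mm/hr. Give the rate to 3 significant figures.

R ≈ 4.73 mm/hr

Incoming column moisture flux per unit ridge length: F = V × PW = 9.88 × 40.5 = 400.14 mm·m/s.
Spread over the 64 km slope with efficiency ε = 0.21: R = ε·F/W = 0.21 × 400.14 / 64000 m = 1.313e-03 mm/s.
R = 1.313e-03 × 3600 = 4.73 mm/hr.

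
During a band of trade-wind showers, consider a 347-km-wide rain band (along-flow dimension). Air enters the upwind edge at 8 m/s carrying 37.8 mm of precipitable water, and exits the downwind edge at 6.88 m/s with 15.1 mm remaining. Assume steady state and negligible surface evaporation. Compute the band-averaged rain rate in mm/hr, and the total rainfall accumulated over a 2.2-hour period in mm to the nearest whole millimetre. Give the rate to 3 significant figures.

Column moisture flux per unit crosswind length is F = V × PW.
Inflow: F_in = 8 × 37.8 = 302.4 mm·m/s
Outflow: F_out = 6.88 × 15.1 = 103.888 mm·m/s
Steady-state rate R = (F_in − F_out)/L = (302.4 − 103.888) / 347000 m = 5.721e-04 mm/s.
R = 5.721e-04 × 3600 = 2.06 mm/hr.
Over 2.2 h: total = 2.06 × 2.2 = 4.532 ≈ 5 mm.

R ≈ 2.06 mm/hr; total ≈ 5 mm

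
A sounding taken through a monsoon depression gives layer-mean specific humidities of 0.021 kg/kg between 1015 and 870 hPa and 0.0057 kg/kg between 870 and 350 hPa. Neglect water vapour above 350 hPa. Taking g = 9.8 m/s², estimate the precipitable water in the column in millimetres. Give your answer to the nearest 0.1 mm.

Precipitable water is the column-integrated vapour mass per unit area: PW = (1/g) Σ q̄ Δp, with q in kg/kg and Δp in Pa (1 kg/m² of water = 1 mm).
Layer 1015–870 hPa: Δp = 145 hPa = 14500 Pa, q̄ = 0.021 kg/kg → 0.021 × 14500 / 9.8 = 31.07 mm
Layer 870–350 hPa: Δp = 520 hPa = 52000 Pa, q̄ = 0.0057 kg/kg → 0.0057 × 52000 / 9.8 = 30.24 mm
PW = 31.07 + 30.24 = 61.31 ≈ 61.3 mm.

PW ≈ 61.3 mm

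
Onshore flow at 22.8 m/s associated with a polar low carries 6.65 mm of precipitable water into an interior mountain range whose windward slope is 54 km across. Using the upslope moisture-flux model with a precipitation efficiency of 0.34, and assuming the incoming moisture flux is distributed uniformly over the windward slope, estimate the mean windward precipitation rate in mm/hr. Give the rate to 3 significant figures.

R ≈ 3.44 mm/hr

Incoming column moisture flux per unit ridge length: F = V × PW = 22.8 × 6.65 = 151.62 mm·m/s.
Spread over the 54 km slope with efficiency ε = 0.34: R = ε·F/W = 0.34 × 151.62 / 54000 m = 9.546e-04 mm/s.
R = 9.546e-04 × 3600 = 3.44 mm/hr.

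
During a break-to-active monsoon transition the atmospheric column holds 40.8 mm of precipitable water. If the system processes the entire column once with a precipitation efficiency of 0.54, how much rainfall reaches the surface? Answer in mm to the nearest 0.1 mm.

Rainfall = ε × PW = 0.54 × 40.8 = 22.0 mm.

rainfall ≈ 22.0 mm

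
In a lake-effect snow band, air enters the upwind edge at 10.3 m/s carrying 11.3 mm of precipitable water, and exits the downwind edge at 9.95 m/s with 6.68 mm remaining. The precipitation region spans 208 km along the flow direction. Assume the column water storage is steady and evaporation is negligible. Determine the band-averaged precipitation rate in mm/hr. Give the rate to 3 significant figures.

Column moisture flux per unit crosswind length is F = V × PW.
Inflow: F_in = 10.3 × 11.3 = 116.39 mm·m/s
Outflow: F_out = 9.95 × 6.68 = 66.466 mm·m/s
Steady-state rate R = (F_in − F_out)/L = (116.39 − 66.466) / 208000 m = 2.400e-04 mm/s.
R = 2.400e-04 × 3600 = 0.864 mm/hr.

R ≈ 0.864 mm/hr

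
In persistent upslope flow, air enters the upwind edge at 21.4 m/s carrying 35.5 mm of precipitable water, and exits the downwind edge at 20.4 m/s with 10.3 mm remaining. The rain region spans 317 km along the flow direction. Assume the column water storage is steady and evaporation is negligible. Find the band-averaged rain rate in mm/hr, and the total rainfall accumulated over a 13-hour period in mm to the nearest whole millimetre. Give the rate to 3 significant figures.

R ≈ 6.24 mm/hr; total ≈ 81 mm

Column moisture flux per unit crosswind length is F = V × PW.
Inflow: F_in = 21.4 × 35.5 = 759.7 mm·m/s
Outflow: F_out = 20.4 × 10.3 = 210.12 mm·m/s
Steady-state rate R = (F_in − F_out)/L = (759.7 − 210.12) / 317000 m = 1.734e-03 mm/s.
R = 1.734e-03 × 3600 = 6.24 mm/hr.
Over 13 h: total = 6.24 × 13 = 81.12 ≈ 81 mm.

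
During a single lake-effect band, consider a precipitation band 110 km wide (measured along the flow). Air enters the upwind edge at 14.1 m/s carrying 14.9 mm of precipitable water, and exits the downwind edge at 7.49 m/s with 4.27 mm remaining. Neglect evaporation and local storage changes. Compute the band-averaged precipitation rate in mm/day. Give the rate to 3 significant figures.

Column moisture flux per unit crosswind length is F = V × PW.
Inflow: F_in = 14.1 × 14.9 = 210.09 mm·m/s
Outflow: F_out = 7.49 × 4.27 = 31.9823 mm·m/s
Steady-state rate R = (F_in − F_out)/L = (210.09 − 31.9823) / 110000 m = 1.619e-03 mm/s.
R = 1.619e-03 × 3600 × 24 = 140 mm/day.

R ≈ 140 mm/day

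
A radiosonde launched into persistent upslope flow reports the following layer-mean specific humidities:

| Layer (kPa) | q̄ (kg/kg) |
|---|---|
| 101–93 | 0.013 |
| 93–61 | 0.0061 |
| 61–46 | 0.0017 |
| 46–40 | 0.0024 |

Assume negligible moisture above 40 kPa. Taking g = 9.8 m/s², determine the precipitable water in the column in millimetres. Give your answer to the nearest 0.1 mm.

PW ≈ 34.6 mm

Precipitable water is the column-integrated vapour mass per unit area: PW = (1/g) Σ q̄ Δp, with q in kg/kg and Δp in Pa (1 kg/m² of water = 1 mm).
Layer 101–93 kPa: Δp = 80 hPa = 8000 Pa, q̄ = 0.013 kg/kg → 0.013 × 8000 / 9.8 = 10.61 mm
Layer 93–61 kPa: Δp = 320 hPa = 32000 Pa, q̄ = 0.0061 kg/kg → 0.0061 × 32000 / 9.8 = 19.92 mm
Layer 61–46 kPa: Δp = 150 hPa = 15000 Pa, q̄ = 0.0017 kg/kg → 0.0017 × 15000 / 9.8 = 2.60 mm
Layer 46–40 kPa: Δp = 60 hPa = 6000 Pa, q̄ = 0.0024 kg/kg → 0.0024 × 6000 / 9.8 = 1.47 mm
PW = 10.61 + 19.92 + 2.60 + 1.47 = 34.60 ≈ 34.6 mm.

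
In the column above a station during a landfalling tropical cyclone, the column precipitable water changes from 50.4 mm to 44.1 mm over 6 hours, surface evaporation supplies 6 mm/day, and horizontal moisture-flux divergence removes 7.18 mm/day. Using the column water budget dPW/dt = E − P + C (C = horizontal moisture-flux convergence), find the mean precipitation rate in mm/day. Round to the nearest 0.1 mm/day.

P ≈ 24.0 mm/day

dPW/dt = (44.1 − 50.4) mm / (6/24 day) = -25.200 mm/day.
P = E + C − dPW/dt = 6 + (-7.18) − (-25.200) = 24.0 mm/day.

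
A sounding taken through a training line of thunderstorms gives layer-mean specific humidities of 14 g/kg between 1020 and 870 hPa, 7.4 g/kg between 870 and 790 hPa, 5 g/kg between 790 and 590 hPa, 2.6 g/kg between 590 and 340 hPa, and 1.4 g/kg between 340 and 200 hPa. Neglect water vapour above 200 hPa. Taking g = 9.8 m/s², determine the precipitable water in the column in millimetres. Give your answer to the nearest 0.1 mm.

Precipitable water is the column-integrated vapour mass per unit area: PW = (1/g) Σ q̄ Δp, with q in kg/kg and Δp in Pa (1 kg/m² of water = 1 mm).
Layer 1020–870 hPa: Δp = 150 hPa = 15000 Pa, q̄ = 0.014 kg/kg → 0.014 × 15000 / 9.8 = 21.43 mm
Layer 870–790 hPa: Δp = 80 hPa = 8000 Pa, q̄ = 0.0074 kg/kg → 0.0074 × 8000 / 9.8 = 6.04 mm
Layer 790–590 hPa: Δp = 200 hPa = 20000 Pa, q̄ = 0.005 kg/kg → 0.005 × 20000 / 9.8 = 10.20 mm
Layer 590–340 hPa: Δp = 250 hPa = 25000 Pa, q̄ = 0.0026 kg/kg → 0.0026 × 25000 / 9.8 = 6.63 mm
Layer 340–200 hPa: Δp = 140 hPa = 14000 Pa, q̄ = 0.0014 kg/kg → 0.0014 × 14000 / 9.8 = 2.00 mm
PW = 21.43 + 6.04 + 10.20 + 6.63 + 2.00 = 46.30 ≈ 46.3 mm.

PW ≈ 46.3 mm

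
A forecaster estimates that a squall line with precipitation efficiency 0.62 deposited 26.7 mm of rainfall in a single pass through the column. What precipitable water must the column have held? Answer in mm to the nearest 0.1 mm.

PW ≈ 43.1 mm

PW = rainfall / ε = 26.7 / 0.62 = 43.1 mm.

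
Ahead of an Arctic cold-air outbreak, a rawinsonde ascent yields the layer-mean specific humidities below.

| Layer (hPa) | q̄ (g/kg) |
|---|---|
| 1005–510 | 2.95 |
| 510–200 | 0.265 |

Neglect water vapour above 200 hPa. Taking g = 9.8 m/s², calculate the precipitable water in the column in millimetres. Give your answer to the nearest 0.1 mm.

PW ≈ 15.7 mm

Precipitable water is the column-integrated vapour mass per unit area: PW = (1/g) Σ q̄ Δp, with q in kg/kg and Δp in Pa (1 kg/m² of water = 1 mm).
Layer 1005–510 hPa: Δp = 495 hPa = 49500 Pa, q̄ = 0.00295 kg/kg → 0.00295 × 49500 / 9.8 = 14.90 mm
Layer 510–200 hPa: Δp = 310 hPa = 31000 Pa, q̄ = 0.000265 kg/kg → 0.000265 × 31000 / 9.8 = 0.84 mm
PW = 14.90 + 0.84 = 15.74 ≈ 15.7 mm.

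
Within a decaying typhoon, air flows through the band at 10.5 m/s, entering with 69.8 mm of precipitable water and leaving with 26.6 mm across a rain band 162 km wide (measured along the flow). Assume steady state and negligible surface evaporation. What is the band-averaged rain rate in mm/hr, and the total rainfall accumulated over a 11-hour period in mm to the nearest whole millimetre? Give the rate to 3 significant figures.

Column moisture flux per unit crosswind length is F = V × PW.
Inflow: F_in = 10.5 × 69.8 = 732.9 mm·m/s
Outflow: F_out = 10.5 × 26.6 = 279.3 mm·m/s
Steady-state rate R = (F_in − F_out)/L = (732.9 − 279.3) / 162000 m = 2.800e-03 mm/s.
R = 2.800e-03 × 3600 = 10.1 mm/hr.
Over 11 h: total = 10.1 × 11 = 111.1 ≈ 111 mm.

R ≈ 10.1 mm/hr; total ≈ 111 mm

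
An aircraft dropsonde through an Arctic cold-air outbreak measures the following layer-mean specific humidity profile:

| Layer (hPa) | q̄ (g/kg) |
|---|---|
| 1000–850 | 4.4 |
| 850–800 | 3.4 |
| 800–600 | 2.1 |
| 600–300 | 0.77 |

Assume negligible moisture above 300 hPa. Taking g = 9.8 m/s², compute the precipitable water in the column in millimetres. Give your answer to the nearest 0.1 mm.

PW ≈ 15.1 mm

Precipitable water is the column-integrated vapour mass per unit area: PW = (1/g) Σ q̄ Δp, with q in kg/kg and Δp in Pa (1 kg/m² of water = 1 mm).
Layer 1000–850 hPa: Δp = 150 hPa = 15000 Pa, q̄ = 0.0044 kg/kg → 0.0044 × 15000 / 9.8 = 6.73 mm
Layer 850–800 hPa: Δp = 50 hPa = 5000 Pa, q̄ = 0.0034 kg/kg → 0.0034 × 5000 / 9.8 = 1.73 mm
Layer 800–600 hPa: Δp = 200 hPa = 20000 Pa, q̄ = 0.0021 kg/kg → 0.0021 × 20000 / 9.8 = 4.29 mm
Layer 600–300 hPa: Δp = 300 hPa = 30000 Pa, q̄ = 0.00077 kg/kg → 0.00077 × 30000 / 9.8 = 2.36 mm
PW = 6.73 + 1.73 + 4.29 + 2.36 = 15.11 ≈ 15.1 mm.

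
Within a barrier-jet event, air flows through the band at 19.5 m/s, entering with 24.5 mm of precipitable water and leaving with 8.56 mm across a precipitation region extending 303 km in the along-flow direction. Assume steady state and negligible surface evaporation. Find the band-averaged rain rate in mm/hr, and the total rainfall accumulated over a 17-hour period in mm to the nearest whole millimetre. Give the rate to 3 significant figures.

Column moisture flux per unit crosswind length is F = V × PW.
Inflow: F_in = 19.5 × 24.5 = 477.75 mm·m/s
Outflow: F_out = 19.5 × 8.56 = 166.92 mm·m/s
Steady-state rate R = (F_in − F_out)/L = (477.75 − 166.92) / 303000 m = 1.026e-03 mm/s.
R = 1.026e-03 × 3600 = 3.69 mm/hr.
Over 17 h: total = 3.69 × 17 = 62.73 ≈ 63 mm.

R ≈ 3.69 mm/hr; total ≈ 63 mm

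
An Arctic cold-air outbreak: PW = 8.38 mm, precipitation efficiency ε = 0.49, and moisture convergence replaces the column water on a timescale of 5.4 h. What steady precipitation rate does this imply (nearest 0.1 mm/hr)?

Each overturning extracts ε × PW = 0.49 × 8.38 = 4.1062 mm.
Rate = ε·PW / τ = 4.1062 / 5.4 h = 0.8 mm/hr.

R ≈ 0.8 mm/hr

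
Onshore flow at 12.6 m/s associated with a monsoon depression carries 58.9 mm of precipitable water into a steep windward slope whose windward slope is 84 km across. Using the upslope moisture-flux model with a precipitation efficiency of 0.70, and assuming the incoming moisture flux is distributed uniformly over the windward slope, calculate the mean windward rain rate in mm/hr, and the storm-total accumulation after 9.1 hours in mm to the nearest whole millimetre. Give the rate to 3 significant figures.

Incoming column moisture flux per unit ridge length: F = V × PW = 12.6 × 58.9 = 742.14 mm·m/s.
Spread over the 84 km slope with efficiency ε = 0.70: R = ε·F/W = 0.70 × 742.14 / 84000 m = 6.184e-03 mm/s.
R = 6.184e-03 × 3600 = 22.3 mm/hr.
Over 9.1 h: total = 22.3 × 9.1 = 202.93 ≈ 203 mm.

R ≈ 22.3 mm/hr; total ≈ 203 mm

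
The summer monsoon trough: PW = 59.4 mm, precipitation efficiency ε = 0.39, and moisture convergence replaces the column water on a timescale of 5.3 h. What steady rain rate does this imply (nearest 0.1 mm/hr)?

Each overturning extracts ε × PW = 0.39 × 59.4 = 23.166 mm.
Rate = ε·PW / τ = 23.166 / 5.3 h = 4.4 mm/hr.

R ≈ 4.4 mm/hr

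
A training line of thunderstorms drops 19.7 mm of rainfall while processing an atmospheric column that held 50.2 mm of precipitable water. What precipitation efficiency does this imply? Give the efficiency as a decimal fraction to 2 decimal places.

ε = rainfall / PW = 19.7 / 50.2 = 0.39.

ε ≈ 0.39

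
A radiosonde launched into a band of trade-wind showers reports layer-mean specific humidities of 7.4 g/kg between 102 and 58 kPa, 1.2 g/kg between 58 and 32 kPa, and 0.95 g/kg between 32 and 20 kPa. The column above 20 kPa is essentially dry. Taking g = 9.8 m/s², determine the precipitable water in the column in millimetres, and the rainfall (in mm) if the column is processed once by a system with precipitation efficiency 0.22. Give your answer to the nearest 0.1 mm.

Precipitable water is the column-integrated vapour mass per unit area: PW = (1/g) Σ q̄ Δp, with q in kg/kg and Δp in Pa (1 kg/m² of water = 1 mm).
Layer 102–58 kPa: Δp = 440 hPa = 44000 Pa, q̄ = 0.0074 kg/kg → 0.0074 × 44000 / 9.8 = 33.22 mm
Layer 58–32 kPa: Δp = 260 hPa = 26000 Pa, q̄ = 0.0012 kg/kg → 0.0012 × 26000 / 9.8 = 3.18 mm
Layer 32–20 kPa: Δp = 120 hPa = 12000 Pa, q̄ = 0.00095 kg/kg → 0.00095 × 12000 / 9.8 = 1.16 mm
PW = 33.22 + 3.18 + 1.16 = 37.56 ≈ 37.6 mm.
Rainfall = ε × PW = 0.22 × 37.6 = 8.3 mm.

PW ≈ 37.6 mm; rainfall ≈ 8.3 mm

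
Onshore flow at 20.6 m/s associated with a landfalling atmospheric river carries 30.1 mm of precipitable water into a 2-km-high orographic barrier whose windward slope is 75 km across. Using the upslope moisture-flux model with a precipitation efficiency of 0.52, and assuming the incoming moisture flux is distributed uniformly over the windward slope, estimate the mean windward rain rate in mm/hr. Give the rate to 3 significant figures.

R ≈ 15.5 mm/hr

Incoming column moisture flux per unit ridge length: F = V × PW = 20.6 × 30.1 = 620.06 mm·m/s.
Spread over the 75 km slope with efficiency ε = 0.52: R = ε·F/W = 0.52 × 620.06 / 75000 m = 4.299e-03 mm/s.
R = 4.299e-03 × 3600 = 15.5 mm/hr.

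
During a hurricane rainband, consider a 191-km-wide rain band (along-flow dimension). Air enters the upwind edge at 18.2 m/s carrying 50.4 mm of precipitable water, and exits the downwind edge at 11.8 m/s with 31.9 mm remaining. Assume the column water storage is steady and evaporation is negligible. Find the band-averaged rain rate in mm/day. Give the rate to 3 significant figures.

Column moisture flux per unit crosswind length is F = V × PW.
Inflow: F_in = 18.2 × 50.4 = 917.28 mm·m/s
Outflow: F_out = 11.8 × 31.9 = 376.42 mm·m/s
Steady-state rate R = (F_in − F_out)/L = (917.28 − 376.42) / 191000 m = 2.832e-03 mm/s.
R = 2.832e-03 × 3600 × 24 = 245 mm/day.

R ≈ 245 mm/day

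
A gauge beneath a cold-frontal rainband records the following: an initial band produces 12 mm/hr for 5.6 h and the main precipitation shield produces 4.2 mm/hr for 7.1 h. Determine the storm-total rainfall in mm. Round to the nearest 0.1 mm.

total ≈ 97.0 mm

Total = Σ Rᵢ Δtᵢ = 12 × 5.6 + 4.2 × 7.1
      = 67.2 + 29.82 = 97.0 mm.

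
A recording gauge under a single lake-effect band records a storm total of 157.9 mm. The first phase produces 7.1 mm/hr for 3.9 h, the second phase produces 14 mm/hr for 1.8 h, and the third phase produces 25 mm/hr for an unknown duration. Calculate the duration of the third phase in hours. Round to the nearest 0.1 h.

duration ≈ 4.2 h

Known phases: 7.1 × 3.9 + 14 × 1.8 = 27.69 + 25.2 = 52.89 mm.
Remaining depth = 157.9 − 52.89 = 105.01 mm.
Duration = 105.01 / 25 = 4.2 h.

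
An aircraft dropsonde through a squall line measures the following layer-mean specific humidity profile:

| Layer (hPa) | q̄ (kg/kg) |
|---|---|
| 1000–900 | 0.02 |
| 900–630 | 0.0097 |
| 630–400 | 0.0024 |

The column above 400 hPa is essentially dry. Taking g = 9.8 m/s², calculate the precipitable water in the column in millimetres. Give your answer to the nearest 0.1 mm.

Precipitable water is the column-integrated vapour mass per unit area: PW = (1/g) Σ q̄ Δp, with q in kg/kg and Δp in Pa (1 kg/m² of water = 1 mm).
Layer 1000–900 hPa: Δp = 100 hPa = 10000 Pa, q̄ = 0.02 kg/kg → 0.02 × 10000 / 9.8 = 20.41 mm
Layer 900–630 hPa: Δp = 270 hPa = 27000 Pa, q̄ = 0.0097 kg/kg → 0.0097 × 27000 / 9.8 = 26.72 mm
Layer 630–400 hPa: Δp = 230 hPa = 23000 Pa, q̄ = 0.0024 kg/kg → 0.0024 × 23000 / 9.8 = 5.63 mm
PW = 20.41 + 26.72 + 5.63 = 52.76 ≈ 52.8 mm.

PW ≈ 52.8 mm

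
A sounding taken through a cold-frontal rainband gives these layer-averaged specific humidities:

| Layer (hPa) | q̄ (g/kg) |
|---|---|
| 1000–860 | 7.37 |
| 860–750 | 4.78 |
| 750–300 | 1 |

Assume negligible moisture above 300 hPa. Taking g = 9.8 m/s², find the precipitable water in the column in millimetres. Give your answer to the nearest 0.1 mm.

Precipitable water is the column-integrated vapour mass per unit area: PW = (1/g) Σ q̄ Δp, with q in kg/kg and Δp in Pa (1 kg/m² of water = 1 mm).
Layer 1000–860 hPa: Δp = 140 hPa = 14000 Pa, q̄ = 0.00737 kg/kg → 0.00737 × 14000 / 9.8 = 10.53 mm
Layer 860–750 hPa: Δp = 110 hPa = 11000 Pa, q̄ = 0.00478 kg/kg → 0.00478 × 11000 / 9.8 = 5.37 mm
Layer 750–300 hPa: Δp = 450 hPa = 45000 Pa, q̄ = 0.001 kg/kg → 0.001 × 45000 / 9.8 = 4.59 mm
PW = 10.53 + 5.37 + 4.59 = 20.49 ≈ 20.5 mm.

PW ≈ 20.5 mm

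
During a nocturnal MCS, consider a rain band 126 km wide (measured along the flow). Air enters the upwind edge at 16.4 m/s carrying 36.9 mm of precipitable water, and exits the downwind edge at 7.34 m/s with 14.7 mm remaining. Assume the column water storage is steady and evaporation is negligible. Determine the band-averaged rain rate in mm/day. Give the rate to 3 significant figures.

R ≈ 341 mm/day

Column moisture flux per unit crosswind length is F = V × PW.
Inflow: F_in = 16.4 × 36.9 = 605.16 mm·m/s
Outflow: F_out = 7.34 × 14.7 = 107.898 mm·m/s
Steady-state rate R = (F_in − F_out)/L = (605.16 − 107.898) / 126000 m = 3.947e-03 mm/s.
R = 3.947e-03 × 3600 × 24 = 341 mm/day.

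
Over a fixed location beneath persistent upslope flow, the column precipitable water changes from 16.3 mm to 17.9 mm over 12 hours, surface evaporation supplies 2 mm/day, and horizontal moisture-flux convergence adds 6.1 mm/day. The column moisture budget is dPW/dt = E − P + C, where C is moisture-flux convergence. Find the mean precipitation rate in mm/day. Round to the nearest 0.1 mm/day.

dPW/dt = (17.9 − 16.3) mm / (12/24 day) = +3.200 mm/day.
P = E + C − dPW/dt = 2 + (6.1) − (+3.200) = 4.9 mm/day.

P ≈ 4.9 mm/day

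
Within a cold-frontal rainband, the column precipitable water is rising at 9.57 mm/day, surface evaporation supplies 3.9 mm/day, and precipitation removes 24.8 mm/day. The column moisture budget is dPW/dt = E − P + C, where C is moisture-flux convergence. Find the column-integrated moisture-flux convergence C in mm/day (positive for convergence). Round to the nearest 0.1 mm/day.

dPW/dt = +9.57 mm/day.
C = dPW/dt − E + P = (+9.57) − 3.9 + 24.8 = 30.5 mm/day.

C ≈ 30.5 mm/day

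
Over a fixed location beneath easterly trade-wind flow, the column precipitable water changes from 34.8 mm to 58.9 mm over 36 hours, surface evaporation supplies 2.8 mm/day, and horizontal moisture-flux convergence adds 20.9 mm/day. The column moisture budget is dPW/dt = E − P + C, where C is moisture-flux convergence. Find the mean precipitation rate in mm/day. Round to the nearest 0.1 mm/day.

dPW/dt = (58.9 − 34.8) mm / (36/24 day) = +16.067 mm/day.
P = E + C − dPW/dt = 2.8 + (20.9) − (+16.067) = 7.6 mm/day.

P ≈ 7.6 mm/day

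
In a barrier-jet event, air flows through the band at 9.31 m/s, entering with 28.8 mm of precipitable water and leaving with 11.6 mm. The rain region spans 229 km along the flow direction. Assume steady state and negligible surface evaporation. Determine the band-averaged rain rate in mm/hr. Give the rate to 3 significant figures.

Column moisture flux per unit crosswind length is F = V × PW.
Inflow: F_in = 9.31 × 28.8 = 268.128 mm·m/s
Outflow: F_out = 9.31 × 11.6 = 107.996 mm·m/s
Steady-state rate R = (F_in − F_out)/L = (268.128 − 107.996) / 229000 m = 6.993e-04 mm/s.
R = 6.993e-04 × 3600 = 2.52 mm/hr.

R ≈ 2.52 mm/hr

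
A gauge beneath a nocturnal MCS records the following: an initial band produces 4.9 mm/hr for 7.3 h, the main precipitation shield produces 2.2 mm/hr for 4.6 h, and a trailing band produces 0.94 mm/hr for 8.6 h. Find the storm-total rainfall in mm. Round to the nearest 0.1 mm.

total ≈ 54.0 mm

Total = Σ Rᵢ Δtᵢ = 4.9 × 7.3 + 2.2 × 4.6 + 0.94 × 8.6
      = 35.77 + 10.12 + 8.084 = 54.0 mm.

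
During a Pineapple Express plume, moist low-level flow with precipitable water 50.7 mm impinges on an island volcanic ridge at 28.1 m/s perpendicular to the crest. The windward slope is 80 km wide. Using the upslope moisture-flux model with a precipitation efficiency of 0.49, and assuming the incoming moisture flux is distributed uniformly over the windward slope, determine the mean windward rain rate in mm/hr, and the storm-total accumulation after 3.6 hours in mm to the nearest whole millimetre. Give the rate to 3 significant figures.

Incoming column moisture flux per unit ridge length: F = V × PW = 28.1 × 50.7 = 1424.67 mm·m/s.
Spread over the 80 km slope with efficiency ε = 0.49: R = ε·F/W = 0.49 × 1424.67 / 80000 m = 8.726e-03 mm/s.
R = 8.726e-03 × 3600 = 31.4 mm/hr.
Over 3.6 h: total = 31.4 × 3.6 = 113.04 ≈ 113 mm.

R ≈ 31.4 mm/hr; total ≈ 113 mm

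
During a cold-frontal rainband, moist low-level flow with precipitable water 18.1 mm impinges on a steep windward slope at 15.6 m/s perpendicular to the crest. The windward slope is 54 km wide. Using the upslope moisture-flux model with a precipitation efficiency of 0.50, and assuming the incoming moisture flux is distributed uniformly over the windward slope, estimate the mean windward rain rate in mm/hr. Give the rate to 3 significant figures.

Incoming column moisture flux per unit ridge length: F = V × PW = 15.6 × 18.1 = 282.36 mm·m/s.
Spread over the 54 km slope with efficiency ε = 0.50: R = ε·F/W = 0.50 × 282.36 / 54000 m = 2.614e-03 mm/s.
R = 2.614e-03 × 3600 = 9.41 mm/hr.

R ≈ 9.41 mm/hr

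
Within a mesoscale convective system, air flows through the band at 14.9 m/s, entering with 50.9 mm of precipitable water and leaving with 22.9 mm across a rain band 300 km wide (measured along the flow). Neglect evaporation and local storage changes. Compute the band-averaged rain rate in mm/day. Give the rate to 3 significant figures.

R ≈ 120 mm/day

Column moisture flux per unit crosswind length is F = V × PW.
Inflow: F_in = 14.9 × 50.9 = 758.41 mm·m/s
Outflow: F_out = 14.9 × 22.9 = 341.21 mm·m/s
Steady-state rate R = (F_in − F_out)/L = (758.41 − 341.21) / 300000 m = 1.391e-03 mm/s.
R = 1.391e-03 × 3600 × 24 = 120 mm/day.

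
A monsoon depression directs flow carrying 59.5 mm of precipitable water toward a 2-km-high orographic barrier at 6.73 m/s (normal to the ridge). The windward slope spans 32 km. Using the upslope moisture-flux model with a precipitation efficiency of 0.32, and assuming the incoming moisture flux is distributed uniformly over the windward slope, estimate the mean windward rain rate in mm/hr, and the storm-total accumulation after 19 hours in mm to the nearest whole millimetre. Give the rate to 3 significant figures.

R ≈ 14.4 mm/hr; total ≈ 274 mm

Incoming column moisture flux per unit ridge length: F = V × PW = 6.73 × 59.5 = 400.435 mm·m/s.
Spread over the 32 km slope with efficiency ε = 0.32: R = ε·F/W = 0.32 × 400.435 / 32000 m = 4.004e-03 mm/s.
R = 4.004e-03 × 3600 = 14.4 mm/hr.
Over 19 h: total = 14.4 × 19 = 273.6 ≈ 274 mm.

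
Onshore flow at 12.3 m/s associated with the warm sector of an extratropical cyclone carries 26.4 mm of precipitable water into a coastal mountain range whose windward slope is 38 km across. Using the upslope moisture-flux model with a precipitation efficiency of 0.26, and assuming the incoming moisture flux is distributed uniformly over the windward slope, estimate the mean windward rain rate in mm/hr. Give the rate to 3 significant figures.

Incoming column moisture flux per unit ridge length: F = V × PW = 12.3 × 26.4 = 324.72 mm·m/s.
Spread over the 38 km slope with efficiency ε = 0.26: R = ε·F/W = 0.26 × 324.72 / 38000 m = 2.222e-03 mm/s.
R = 2.222e-03 × 3600 = 8.00 mm/hr.

R ≈ 8.00 mm/hr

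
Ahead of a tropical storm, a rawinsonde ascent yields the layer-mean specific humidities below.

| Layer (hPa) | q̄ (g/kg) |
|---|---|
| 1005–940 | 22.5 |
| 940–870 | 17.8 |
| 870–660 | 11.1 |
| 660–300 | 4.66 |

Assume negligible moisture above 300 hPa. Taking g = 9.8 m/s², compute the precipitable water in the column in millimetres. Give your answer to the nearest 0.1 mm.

Precipitable water is the column-integrated vapour mass per unit area: PW = (1/g) Σ q̄ Δp, with q in kg/kg and Δp in Pa (1 kg/m² of water = 1 mm).
Layer 1005–940 hPa: Δp = 65 hPa = 6500 Pa, q̄ = 0.0225 kg/kg → 0.0225 × 6500 / 9.8 = 14.92 mm
Layer 940–870 hPa: Δp = 70 hPa = 7000 Pa, q̄ = 0.0178 kg/kg → 0.0178 × 7000 / 9.8 = 12.71 mm
Layer 870–660 hPa: Δp = 210 hPa = 21000 Pa, q̄ = 0.0111 kg/kg → 0.0111 × 21000 / 9.8 = 23.79 mm
Layer 660–300 hPa: Δp = 360 hPa = 36000 Pa, q̄ = 0.00466 kg/kg → 0.00466 × 36000 / 9.8 = 17.12 mm
PW = 14.92 + 12.71 + 23.79 + 17.12 = 68.54 ≈ 68.5 mm.

PW ≈ 68.5 mm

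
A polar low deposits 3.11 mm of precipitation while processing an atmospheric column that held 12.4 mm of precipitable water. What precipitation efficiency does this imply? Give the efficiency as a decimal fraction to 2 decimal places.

ε ≈ 0.25

ε = precipitation / PW = 3.11 / 12.4 = 0.25.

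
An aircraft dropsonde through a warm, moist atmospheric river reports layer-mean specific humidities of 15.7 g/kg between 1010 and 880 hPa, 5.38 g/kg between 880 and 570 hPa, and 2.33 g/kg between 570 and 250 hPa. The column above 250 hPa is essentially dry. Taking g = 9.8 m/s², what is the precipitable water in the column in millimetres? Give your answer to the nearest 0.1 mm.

Precipitable water is the column-integrated vapour mass per unit area: PW = (1/g) Σ q̄ Δp, with q in kg/kg and Δp in Pa (1 kg/m² of water = 1 mm).
Layer 1010–880 hPa: Δp = 130 hPa = 13000 Pa, q̄ = 0.0157 kg/kg → 0.0157 × 13000 / 9.8 = 20.83 mm
Layer 880–570 hPa: Δp = 310 hPa = 31000 Pa, q̄ = 0.00538 kg/kg → 0.00538 × 31000 / 9.8 = 17.02 mm
Layer 570–250 hPa: Δp = 320 hPa = 32000 Pa, q̄ = 0.00233 kg/kg → 0.00233 × 32000 / 9.8 = 7.61 mm
PW = 20.83 + 17.02 + 7.61 = 45.46 ≈ 45.5 mm.

PW ≈ 45.5 mm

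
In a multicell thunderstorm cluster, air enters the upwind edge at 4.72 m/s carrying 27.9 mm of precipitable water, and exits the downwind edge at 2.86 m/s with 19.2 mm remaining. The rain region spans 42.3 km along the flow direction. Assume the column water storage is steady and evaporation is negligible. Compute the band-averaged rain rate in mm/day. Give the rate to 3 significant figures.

Column moisture flux per unit crosswind length is F = V × PW.
Inflow: F_in = 4.72 × 27.9 = 131.688 mm·m/s
Outflow: F_out = 2.86 × 19.2 = 54.912 mm·m/s
Steady-state rate R = (F_in − F_out)/L = (131.688 − 54.912) / 42300 m = 1.815e-03 mm/s.
R = 1.815e-03 × 3600 × 24 = 157 mm/day.

R ≈ 157 mm/day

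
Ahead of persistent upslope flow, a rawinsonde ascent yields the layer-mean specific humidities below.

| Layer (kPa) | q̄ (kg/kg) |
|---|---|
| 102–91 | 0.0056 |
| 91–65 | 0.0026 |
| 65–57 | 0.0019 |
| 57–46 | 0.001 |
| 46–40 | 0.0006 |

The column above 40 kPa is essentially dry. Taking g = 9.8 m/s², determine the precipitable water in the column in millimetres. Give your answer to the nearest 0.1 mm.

Precipitable water is the column-integrated vapour mass per unit area: PW = (1/g) Σ q̄ Δp, with q in kg/kg and Δp in Pa (1 kg/m² of water = 1 mm).
Layer 102–91 kPa: Δp = 110 hPa = 11000 Pa, q̄ = 0.0056 kg/kg → 0.0056 × 11000 / 9.8 = 6.29 mm
Layer 91–65 kPa: Δp = 260 hPa = 26000 Pa, q̄ = 0.0026 kg/kg → 0.0026 × 26000 / 9.8 = 6.90 mm
Layer 65–57 kPa: Δp = 80 hPa = 8000 Pa, q̄ = 0.0019 kg/kg → 0.0019 × 8000 / 9.8 = 1.55 mm
Layer 57–46 kPa: Δp = 110 hPa = 11000 Pa, q̄ = 0.001 kg/kg → 0.001 × 11000 / 9.8 = 1.12 mm
Layer 46–40 kPa: Δp = 60 hPa = 6000 Pa, q̄ = 0.0006 kg/kg → 0.0006 × 6000 / 9.8 = 0.37 mm
PW = 6.29 + 6.90 + 1.55 + 1.12 + 0.37 = 16.23 ≈ 16.2 mm.

PW ≈ 16.2 mm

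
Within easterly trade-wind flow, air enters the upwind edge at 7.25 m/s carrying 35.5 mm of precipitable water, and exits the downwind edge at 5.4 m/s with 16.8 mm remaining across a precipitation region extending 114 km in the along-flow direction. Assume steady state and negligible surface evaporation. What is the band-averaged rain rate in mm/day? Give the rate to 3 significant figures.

R ≈ 126 mm/day

Column moisture flux per unit crosswind length is F = V × PW.
Inflow: F_in = 7.25 × 35.5 = 257.375 mm·m/s
Outflow: F_out = 5.4 × 16.8 = 90.72 mm·m/s
Steady-state rate R = (F_in − F_out)/L = (257.375 − 90.72) / 114000 m = 1.462e-03 mm/s.
R = 1.462e-03 × 3600 × 24 = 126 mm/day.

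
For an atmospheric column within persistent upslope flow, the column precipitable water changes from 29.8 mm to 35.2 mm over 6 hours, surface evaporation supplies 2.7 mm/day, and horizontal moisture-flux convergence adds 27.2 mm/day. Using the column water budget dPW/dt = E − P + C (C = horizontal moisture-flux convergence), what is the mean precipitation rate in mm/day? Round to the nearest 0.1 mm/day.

P ≈ 8.3 mm/day

dPW/dt = (35.2 − 29.8) mm / (6/24 day) = +21.600 mm/day.
P = E + C − dPW/dt = 2.7 + (27.2) − (+21.600) = 8.3 mm/day.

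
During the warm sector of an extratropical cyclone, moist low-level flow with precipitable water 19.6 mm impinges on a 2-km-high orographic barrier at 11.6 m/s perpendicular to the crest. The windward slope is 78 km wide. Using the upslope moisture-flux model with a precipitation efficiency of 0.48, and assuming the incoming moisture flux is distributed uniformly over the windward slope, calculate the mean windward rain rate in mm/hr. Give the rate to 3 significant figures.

R ≈ 5.04 mm/hr

Incoming column moisture flux per unit ridge length: F = V × PW = 11.6 × 19.6 = 227.36 mm·m/s.
Spread over the 78 km slope with efficiency ε = 0.48: R = ε·F/W = 0.48 × 227.36 / 78000 m = 1.399e-03 mm/s.
R = 1.399e-03 × 3600 = 5.04 mm/hr.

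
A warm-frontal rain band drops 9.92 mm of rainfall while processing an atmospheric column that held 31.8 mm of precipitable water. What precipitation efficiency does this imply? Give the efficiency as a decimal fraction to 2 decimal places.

ε = rainfall / PW = 9.92 / 31.8 = 0.31.

ε ≈ 0.31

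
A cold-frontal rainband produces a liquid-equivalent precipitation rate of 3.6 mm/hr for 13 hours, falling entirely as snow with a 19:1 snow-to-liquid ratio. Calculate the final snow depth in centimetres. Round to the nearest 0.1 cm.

Liquid-equivalent depth = 3.6 × 13 = 46.8 mm.
Snow depth = 46.8 mm × 19 = 889.2 mm = 88.9 cm.

snow depth ≈ 88.9 cm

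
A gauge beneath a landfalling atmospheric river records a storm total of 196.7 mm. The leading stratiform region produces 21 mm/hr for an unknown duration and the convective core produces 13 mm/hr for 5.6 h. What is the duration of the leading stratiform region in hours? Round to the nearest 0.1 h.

duration ≈ 5.9 h

Known phases: 13 × 5.6 = 72.8 mm.
Remaining depth = 196.7 − 72.8 = 123.9 mm.
Duration = 123.9 / 21 = 5.9 h.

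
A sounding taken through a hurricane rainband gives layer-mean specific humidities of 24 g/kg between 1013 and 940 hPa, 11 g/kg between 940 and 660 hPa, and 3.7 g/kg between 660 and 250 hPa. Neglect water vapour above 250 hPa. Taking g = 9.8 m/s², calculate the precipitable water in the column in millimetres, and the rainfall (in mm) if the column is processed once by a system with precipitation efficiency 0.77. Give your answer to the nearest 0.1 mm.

Precipitable water is the column-integrated vapour mass per unit area: PW = (1/g) Σ q̄ Δp, with q in kg/kg and Δp in Pa (1 kg/m² of water = 1 mm).
Layer 1013–940 hPa: Δp = 73 hPa = 7300 Pa, q̄ = 0.024 kg/kg → 0.024 × 7300 / 9.8 = 17.88 mm
Layer 940–660 hPa: Δp = 280 hPa = 28000 Pa, q̄ = 0.011 kg/kg → 0.011 × 28000 / 9.8 = 31.43 mm
Layer 660–250 hPa: Δp = 410 hPa = 41000 Pa, q̄ = 0.0037 kg/kg → 0.0037 × 41000 / 9.8 = 15.48 mm
PW = 17.88 + 31.43 + 15.48 = 64.79 ≈ 64.8 mm.
Rainfall = ε × PW = 0.77 × 64.8 = 49.9 mm.

PW ≈ 64.8 mm; rainfall ≈ 49.9 mm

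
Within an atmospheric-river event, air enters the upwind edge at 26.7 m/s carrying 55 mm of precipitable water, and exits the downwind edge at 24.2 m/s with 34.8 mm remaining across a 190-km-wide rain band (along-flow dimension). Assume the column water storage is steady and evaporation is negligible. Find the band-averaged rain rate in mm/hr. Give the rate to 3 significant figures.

Column moisture flux per unit crosswind length is F = V × PW.
Inflow: F_in = 26.7 × 55 = 1468.5 mm·m/s
Outflow: F_out = 24.2 × 34.8 = 842.16 mm·m/s
Steady-state rate R = (F_in − F_out)/L = (1468.5 − 842.16) / 190000 m = 3.297e-03 mm/s.
R = 3.297e-03 × 3600 = 11.9 mm/hr.

R ≈ 11.9 mm/hr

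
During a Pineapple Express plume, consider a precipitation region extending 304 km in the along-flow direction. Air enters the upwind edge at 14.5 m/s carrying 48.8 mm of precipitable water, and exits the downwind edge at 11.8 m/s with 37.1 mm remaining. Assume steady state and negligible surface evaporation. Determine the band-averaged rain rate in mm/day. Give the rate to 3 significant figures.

Column moisture flux per unit crosswind length is F = V × PW.
Inflow: F_in = 14.5 × 48.8 = 707.6 mm·m/s
Outflow: F_out = 11.8 × 37.1 = 437.78 mm·m/s
Steady-state rate R = (F_in − F_out)/L = (707.6 − 437.78) / 304000 m = 8.876e-04 mm/s.
R = 8.876e-04 × 3600 × 24 = 76.7 mm/day.

R ≈ 76.7 mm/day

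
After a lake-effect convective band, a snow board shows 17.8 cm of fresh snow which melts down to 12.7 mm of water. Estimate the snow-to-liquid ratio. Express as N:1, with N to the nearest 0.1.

Ratio = snow depth / SWE = 178 mm / 12.7 mm = 14.0, i.e. 14.0:1.

ratio ≈ 14.0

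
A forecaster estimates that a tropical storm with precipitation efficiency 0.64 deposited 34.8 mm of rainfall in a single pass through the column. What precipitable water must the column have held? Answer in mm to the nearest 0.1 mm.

PW ≈ 54.4 mm

PW = rainfall / ε = 34.8 / 0.64 = 54.4 mm.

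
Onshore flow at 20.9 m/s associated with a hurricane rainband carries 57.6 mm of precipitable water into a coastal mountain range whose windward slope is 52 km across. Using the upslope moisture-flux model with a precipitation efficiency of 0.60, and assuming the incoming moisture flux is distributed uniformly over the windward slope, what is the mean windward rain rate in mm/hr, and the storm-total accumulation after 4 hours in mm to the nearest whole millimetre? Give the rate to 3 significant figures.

Incoming column moisture flux per unit ridge length: F = V × PW = 20.9 × 57.6 = 1203.84 mm·m/s.
Spread over the 52 km slope with efficiency ε = 0.60: R = ε·F/W = 0.60 × 1203.84 / 52000 m = 1.389e-02 mm/s.
R = 1.389e-02 × 3600 = 50.0 mm/hr.
Over 4 h: total = 50.0 × 4 = 200 mm.

R ≈ 50.0 mm/hr; total ≈ 200 mm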